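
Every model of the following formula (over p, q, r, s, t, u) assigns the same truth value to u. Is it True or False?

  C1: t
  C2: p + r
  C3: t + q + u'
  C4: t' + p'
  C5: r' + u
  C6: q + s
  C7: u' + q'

Suppose u = 0.
(t) alone gives t = 1.
(p') alone gives p = 0.
(r) alone gives r = 1.
That conflicts with the unit clause (r').
So every satisfying assignment has u = True.

True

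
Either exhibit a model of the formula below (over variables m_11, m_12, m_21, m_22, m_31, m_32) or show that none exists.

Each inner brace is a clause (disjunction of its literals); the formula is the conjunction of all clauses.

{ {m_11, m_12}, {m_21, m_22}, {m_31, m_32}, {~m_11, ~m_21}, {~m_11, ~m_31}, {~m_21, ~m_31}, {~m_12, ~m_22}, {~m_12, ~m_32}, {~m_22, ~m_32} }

Branch on m_11: set m_11 = 1.
Unit clause (~m_21) forces m_21 = 0.
Unit clause (m_22) forces m_22 = 1.
Unit clause (~m_31) forces m_31 = 0.
Unit clause (m_32) forces m_32 = 1.
Now (~m_32) is unsatisfied and unit — conflict.
Undo m_11 and try m_11 = 0.
Unit clause (m_12) forces m_12 = 1.
Unit clause (~m_22) forces m_22 = 0.
Unit clause (m_21) forces m_21 = 1.
Unit clause (~m_31) forces m_31 = 0.
Unit clause (m_32) forces m_32 = 1.
Now (~m_32) is unsatisfied and unit — conflict.
Both values of m_11 lead to a conflict.

UNSATISFIABLE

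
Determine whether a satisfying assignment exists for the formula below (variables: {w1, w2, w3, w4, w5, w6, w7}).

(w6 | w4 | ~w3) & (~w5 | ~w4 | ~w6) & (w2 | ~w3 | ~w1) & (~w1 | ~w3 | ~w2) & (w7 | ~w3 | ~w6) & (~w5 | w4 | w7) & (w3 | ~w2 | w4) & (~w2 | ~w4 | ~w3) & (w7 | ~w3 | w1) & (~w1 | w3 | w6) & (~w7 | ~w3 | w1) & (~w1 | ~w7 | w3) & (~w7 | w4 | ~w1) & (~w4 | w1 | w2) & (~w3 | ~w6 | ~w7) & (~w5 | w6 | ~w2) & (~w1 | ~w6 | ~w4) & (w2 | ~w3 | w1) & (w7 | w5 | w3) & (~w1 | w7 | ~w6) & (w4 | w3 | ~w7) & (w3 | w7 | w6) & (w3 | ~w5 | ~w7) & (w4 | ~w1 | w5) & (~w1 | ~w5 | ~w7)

Yes

Try w6 = 1.
Try w5 = 0.
Try w7 = 1.
From the singleton clause (~w3), w3 = 0.
From the singleton clause (~w1), w1 = 0.
From the singleton clause (w4), w4 = 1.
From the singleton clause (w2), w2 = 1.
Every clause now holds.
A satisfying assignment: w1 ↦ 0,  w2 ↦ 1,  w3 ↦ 0,  w4 ↦ 1,  w5 ↦ 0,  w6 ↦ 1,  w7 ↦ 1.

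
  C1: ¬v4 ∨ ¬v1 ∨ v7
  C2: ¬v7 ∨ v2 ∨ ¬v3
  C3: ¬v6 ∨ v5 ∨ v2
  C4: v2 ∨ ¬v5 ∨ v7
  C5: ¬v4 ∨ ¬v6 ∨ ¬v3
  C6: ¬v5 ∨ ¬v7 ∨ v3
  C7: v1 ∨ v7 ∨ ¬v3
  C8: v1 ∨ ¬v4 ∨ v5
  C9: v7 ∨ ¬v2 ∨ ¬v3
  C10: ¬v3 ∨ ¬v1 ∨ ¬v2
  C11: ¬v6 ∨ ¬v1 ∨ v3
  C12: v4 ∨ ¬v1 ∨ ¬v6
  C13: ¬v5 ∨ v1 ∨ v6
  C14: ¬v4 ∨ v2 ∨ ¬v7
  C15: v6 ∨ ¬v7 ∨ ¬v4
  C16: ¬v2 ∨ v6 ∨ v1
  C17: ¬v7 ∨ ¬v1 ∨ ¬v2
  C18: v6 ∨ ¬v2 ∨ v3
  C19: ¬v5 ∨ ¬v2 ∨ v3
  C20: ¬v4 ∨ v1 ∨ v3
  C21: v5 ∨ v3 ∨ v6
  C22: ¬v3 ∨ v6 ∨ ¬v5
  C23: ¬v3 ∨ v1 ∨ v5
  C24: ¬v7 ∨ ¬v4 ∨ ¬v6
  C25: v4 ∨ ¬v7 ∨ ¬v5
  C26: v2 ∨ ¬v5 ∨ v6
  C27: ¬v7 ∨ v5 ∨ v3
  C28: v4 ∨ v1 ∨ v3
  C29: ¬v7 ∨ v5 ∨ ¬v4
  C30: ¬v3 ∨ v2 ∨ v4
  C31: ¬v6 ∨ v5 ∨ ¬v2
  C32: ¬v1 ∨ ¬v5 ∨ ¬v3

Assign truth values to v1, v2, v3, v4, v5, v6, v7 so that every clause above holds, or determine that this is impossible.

Branch on v4: set v4 = False.
Branch on v1: set v1 = False.
The clause (v3) is unit, so v3 = True.
The clause (v7) is unit, so v7 = True.
The clause (v2) is unit, so v2 = True.
The clause (v6) is unit, so v6 = True.
The clause (v5) is unit, so v5 = True.
That conflicts with the unit clause (¬v5).
Backtrack on v1: now try v1 = True.
The clause (¬v6) is unit, so v6 = False.
Branch on v3: set v3 = False.
The clause (¬v2) is unit, so v2 = False.
The clause (v5) is unit, so v5 = True.
That conflicts with the unit clause (¬v5).
Backtrack on v3: now try v3 = True.
The clause (¬v2) is unit, so v2 = False.
That conflicts with the unit clause (v2).
Both values of v3 lead to a conflict.
Both values of v1 lead to a conflict.
Backtrack on v4: now try v4 = True.
Branch on v1: set v1 = False.
The clause (v5) is unit, so v5 = True.
The clause (v6) is unit, so v6 = True.
The clause (¬v3) is unit, so v3 = False.
That conflicts with the unit clause (v3).
Backtrack on v1: now try v1 = True.
The clause (v7) is unit, so v7 = True.
The clause (v2) is unit, so v2 = True.
That conflicts with the unit clause (¬v2).
Both values of v1 lead to a conflict.
Both values of v4 lead to a conflict.

UNSATISFIABLE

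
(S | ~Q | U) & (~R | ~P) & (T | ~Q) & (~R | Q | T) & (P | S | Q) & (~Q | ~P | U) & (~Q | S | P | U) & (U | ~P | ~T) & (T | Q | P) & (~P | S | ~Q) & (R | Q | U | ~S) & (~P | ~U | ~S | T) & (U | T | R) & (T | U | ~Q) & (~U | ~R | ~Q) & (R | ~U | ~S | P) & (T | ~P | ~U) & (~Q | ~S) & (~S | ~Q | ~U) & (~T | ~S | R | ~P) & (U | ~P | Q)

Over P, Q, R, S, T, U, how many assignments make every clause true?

4

There are 2^6 = 64 truth assignments over (P, Q, R, S, T, U).
Split on T. With T = 1, the clauses containing T are satisfied and ~T drops from the rest; 4 of the 2^5 = 32 assignments to the other variables satisfy what remains.
With T = 0, by the same count on the reduced clause set, 0 assignments work.
(One model: P=F, Q=F, R=T, S=T, T=T, U=F.)
Total: 4 + 0 = 4.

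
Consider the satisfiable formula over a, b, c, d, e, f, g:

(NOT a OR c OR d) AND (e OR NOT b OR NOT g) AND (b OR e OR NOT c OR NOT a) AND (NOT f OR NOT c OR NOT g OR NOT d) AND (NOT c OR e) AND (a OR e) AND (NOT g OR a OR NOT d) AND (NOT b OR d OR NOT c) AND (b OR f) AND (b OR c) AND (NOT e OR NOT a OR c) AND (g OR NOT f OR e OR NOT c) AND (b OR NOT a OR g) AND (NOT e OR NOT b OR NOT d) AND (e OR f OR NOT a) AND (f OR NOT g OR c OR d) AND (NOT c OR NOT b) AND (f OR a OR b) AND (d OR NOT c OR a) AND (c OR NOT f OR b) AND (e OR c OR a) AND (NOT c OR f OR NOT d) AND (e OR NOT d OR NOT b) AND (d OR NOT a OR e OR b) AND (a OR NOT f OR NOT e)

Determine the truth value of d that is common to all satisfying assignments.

False

Suppose d = true.
Try c = false.
(b) alone gives b = true.
(NOT e) alone gives e = false.
But (e) is also a unit clause — contradiction.
That branch fails; take c = true instead.
(e) alone gives e = true.
(NOT b) alone gives b = false.
(f) alone gives f = true.
(NOT g) alone gives g = false.
(NOT a) alone gives a = false.
But (a) is also a unit clause — contradiction.
Neither c = true nor c = false works.
So every satisfying assignment has d = False.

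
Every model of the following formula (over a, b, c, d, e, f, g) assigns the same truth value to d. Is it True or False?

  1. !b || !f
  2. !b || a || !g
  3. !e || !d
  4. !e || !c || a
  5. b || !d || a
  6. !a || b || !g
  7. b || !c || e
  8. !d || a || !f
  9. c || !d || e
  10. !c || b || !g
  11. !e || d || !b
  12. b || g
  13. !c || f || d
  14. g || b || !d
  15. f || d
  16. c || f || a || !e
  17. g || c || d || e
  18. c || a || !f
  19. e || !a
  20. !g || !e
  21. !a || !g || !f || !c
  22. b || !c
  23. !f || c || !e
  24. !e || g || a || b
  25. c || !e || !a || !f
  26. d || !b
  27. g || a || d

True

Suppose d = false.
The clause (f) is unit, so f = true.
The clause (!b) is unit, so b = false.
The clause (g) is unit, so g = true.
The clause (!a) is unit, so a = false.
The clause (!c) is unit, so c = false.
That conflicts with the unit clause (c).
So every satisfying assignment has d = True.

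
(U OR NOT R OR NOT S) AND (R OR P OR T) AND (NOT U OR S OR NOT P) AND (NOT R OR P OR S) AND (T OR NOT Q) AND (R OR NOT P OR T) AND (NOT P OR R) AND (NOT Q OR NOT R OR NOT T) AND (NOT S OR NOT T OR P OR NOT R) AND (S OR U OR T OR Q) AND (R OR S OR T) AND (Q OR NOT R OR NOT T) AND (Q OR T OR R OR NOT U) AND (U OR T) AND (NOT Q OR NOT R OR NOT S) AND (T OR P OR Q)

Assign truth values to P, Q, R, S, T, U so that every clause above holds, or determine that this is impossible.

P=false; Q=true; R=false; S=true; T=true; U=false

Try T = true.
Try P = false.
Try R = false.
All clauses hold; Q, S, U can take either value.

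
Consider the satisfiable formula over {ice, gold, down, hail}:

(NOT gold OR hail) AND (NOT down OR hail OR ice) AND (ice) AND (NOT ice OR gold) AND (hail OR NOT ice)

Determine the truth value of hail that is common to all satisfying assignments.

Suppose hail = false.
From the singleton clause (NOT gold), gold = false.
From the singleton clause (ice), ice = true.
But (NOT ice) is also a unit clause — contradiction.
So every satisfying assignment has hail = True.

True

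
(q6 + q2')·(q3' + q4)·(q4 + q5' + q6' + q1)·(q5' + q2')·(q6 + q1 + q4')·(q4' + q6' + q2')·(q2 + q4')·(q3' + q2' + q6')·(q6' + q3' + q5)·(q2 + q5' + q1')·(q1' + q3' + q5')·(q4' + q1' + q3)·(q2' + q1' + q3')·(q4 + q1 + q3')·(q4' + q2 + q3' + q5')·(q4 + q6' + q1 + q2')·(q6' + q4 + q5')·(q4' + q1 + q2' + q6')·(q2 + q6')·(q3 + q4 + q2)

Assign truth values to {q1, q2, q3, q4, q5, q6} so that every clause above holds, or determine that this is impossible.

q1: 1; q2: 1; q3: 0; q4: 0; q5: 0; q6: 1

Case q6 = 1:
(q2) alone gives q2 = 1.
(q5') alone gives q5 = 0.
(q4') alone gives q4 = 0.
(q3') alone gives q3 = 0.
(q1) alone gives q1 = 1.
All clauses are satisfied.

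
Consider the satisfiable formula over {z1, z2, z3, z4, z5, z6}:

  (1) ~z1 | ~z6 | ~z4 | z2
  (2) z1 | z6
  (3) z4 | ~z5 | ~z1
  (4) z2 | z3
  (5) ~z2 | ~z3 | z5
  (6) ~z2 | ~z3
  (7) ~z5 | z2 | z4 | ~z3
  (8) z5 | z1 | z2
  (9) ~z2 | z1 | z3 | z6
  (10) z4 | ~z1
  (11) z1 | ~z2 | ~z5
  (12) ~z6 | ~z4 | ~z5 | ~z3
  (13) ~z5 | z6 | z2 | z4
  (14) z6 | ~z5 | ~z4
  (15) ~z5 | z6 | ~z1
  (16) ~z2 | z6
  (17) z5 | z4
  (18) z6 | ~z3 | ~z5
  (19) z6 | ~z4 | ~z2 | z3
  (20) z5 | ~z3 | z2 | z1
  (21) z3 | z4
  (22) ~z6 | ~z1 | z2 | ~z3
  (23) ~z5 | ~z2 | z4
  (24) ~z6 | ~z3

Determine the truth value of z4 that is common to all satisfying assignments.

True

Suppose z4 = 0.
From the singleton clause (~z1), z1 = 0.
From the singleton clause (z6), z6 = 1.
From the singleton clause (z5), z5 = 1.
From the singleton clause (~z2), z2 = 0.
From the singleton clause (z3), z3 = 1.
But (~z3) is also a unit clause — contradiction.
So every satisfying assignment has z4 = True.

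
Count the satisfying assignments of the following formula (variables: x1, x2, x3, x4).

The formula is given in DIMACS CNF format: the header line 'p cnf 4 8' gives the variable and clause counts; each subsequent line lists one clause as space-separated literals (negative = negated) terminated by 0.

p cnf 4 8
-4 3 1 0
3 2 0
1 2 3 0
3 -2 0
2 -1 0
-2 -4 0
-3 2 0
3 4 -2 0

There are 2^4 = 16 truth assignments over (x1, x2, x3, x4).
Split on x3. With x3 = True, the clauses containing x3 are satisfied and ¬x3 drops from the rest; 2 of the 2^3 = 8 assignments to the other variables satisfy what remains.
With x3 = False, by the same count on the reduced clause set, 0 assignments work.
Total: 2 + 0 = 2.

2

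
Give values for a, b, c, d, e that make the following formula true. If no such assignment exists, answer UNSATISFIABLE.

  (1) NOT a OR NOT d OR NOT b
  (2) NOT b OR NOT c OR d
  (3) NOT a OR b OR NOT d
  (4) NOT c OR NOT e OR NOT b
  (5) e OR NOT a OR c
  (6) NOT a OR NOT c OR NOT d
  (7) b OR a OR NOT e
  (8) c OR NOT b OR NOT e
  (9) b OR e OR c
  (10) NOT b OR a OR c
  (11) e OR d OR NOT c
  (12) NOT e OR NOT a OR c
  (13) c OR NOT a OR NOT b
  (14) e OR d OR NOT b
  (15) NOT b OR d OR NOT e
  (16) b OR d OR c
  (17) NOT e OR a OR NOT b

Try a = false.
Try b = false.
From the singleton clause (NOT e), e = false.
From the singleton clause (c), c = true.
From the singleton clause (d), d = true.
All clauses are satisfied.

a ↦ false,  b ↦ false,  c ↦ true,  d ↦ true,  e ↦ false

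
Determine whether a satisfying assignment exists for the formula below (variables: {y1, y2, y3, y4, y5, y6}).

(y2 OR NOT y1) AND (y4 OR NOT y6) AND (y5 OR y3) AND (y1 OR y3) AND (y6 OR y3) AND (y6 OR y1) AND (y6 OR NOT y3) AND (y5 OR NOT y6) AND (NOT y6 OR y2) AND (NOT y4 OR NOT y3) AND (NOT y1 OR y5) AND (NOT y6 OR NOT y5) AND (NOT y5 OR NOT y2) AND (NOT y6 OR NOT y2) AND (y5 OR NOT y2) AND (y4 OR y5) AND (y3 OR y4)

Try y2 = true.
(NOT y5) alone gives y5 = false.
But (y5) is also a unit clause — contradiction.
That branch fails; take y2 = false instead.
(NOT y1) alone gives y1 = false.
(y3) alone gives y3 = true.
(y6) alone gives y6 = true.
But (NOT y6) is also a unit clause — contradiction.
Either choice for y2 ends in contradiction.
No assignment satisfies every clause.

Unsatisfiable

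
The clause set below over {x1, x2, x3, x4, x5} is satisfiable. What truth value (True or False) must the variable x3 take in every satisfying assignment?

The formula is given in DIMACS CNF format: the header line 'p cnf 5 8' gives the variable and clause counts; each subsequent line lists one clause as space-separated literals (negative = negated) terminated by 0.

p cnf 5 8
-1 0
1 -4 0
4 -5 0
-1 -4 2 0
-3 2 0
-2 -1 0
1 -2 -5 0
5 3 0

Suppose x3 = False.
From the singleton clause (¬x1), x1 = False.
From the singleton clause (¬x4), x4 = False.
From the singleton clause (¬x5), x5 = False.
Now (x5) is unsatisfied and unit — conflict.
So every satisfying assignment has x3 = True.

True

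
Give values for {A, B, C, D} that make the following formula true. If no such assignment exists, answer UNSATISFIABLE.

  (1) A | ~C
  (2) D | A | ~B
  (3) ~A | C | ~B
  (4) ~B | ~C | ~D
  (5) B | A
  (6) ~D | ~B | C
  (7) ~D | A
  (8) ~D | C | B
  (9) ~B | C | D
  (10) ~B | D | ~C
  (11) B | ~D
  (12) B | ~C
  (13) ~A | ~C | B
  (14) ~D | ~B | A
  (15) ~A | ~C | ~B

A=1,  B=0,  C=0,  D=0

Branch on A: set A = 1.
Branch on C: set C = 0.
Unit clause (~B) forces B = 0.
Unit clause (~D) forces D = 0.
All clauses are satisfied.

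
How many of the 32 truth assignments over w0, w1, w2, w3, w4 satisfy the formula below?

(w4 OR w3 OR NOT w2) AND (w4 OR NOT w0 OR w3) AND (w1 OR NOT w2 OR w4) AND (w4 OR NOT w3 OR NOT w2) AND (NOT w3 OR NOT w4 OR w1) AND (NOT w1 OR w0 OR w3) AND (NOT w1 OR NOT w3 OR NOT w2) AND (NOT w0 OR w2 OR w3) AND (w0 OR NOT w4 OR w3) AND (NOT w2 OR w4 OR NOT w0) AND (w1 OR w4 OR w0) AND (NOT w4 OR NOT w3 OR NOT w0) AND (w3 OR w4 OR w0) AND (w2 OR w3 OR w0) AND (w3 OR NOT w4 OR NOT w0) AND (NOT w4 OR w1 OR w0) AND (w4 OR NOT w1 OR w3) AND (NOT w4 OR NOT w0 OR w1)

4

There are 2^5 = 32 truth assignments over (w0, w1, w2, w3, w4).
Split on w2. With w2 = true, the clauses containing w2 are satisfied and NOT w2 drops from the rest; 0 of the 2^4 = 16 assignments to the other variables satisfy what remains.
With w2 = false, by the same count on the reduced clause set, 4 assignments work.
Total: 0 + 4 = 4.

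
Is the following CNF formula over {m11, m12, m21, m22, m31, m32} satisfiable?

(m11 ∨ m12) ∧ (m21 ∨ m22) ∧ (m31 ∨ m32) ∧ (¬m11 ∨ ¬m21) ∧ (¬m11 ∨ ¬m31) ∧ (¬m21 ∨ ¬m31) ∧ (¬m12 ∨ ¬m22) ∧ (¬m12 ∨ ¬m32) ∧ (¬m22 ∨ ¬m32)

Suppose m11 = True.
The clause (¬m21) is unit, so m21 = False.
The clause (m22) is unit, so m22 = True.
The clause (¬m31) is unit, so m31 = False.
The clause (m32) is unit, so m32 = True.
That conflicts with the unit clause (¬m32).
That branch fails; take m11 = False instead.
The clause (m12) is unit, so m12 = True.
The clause (¬m22) is unit, so m22 = False.
The clause (m21) is unit, so m21 = True.
The clause (¬m31) is unit, so m31 = False.
The clause (m32) is unit, so m32 = True.
That conflicts with the unit clause (¬m32).
Both values of m11 lead to a conflict.
No assignment satisfies every clause.

No, unsatisfiable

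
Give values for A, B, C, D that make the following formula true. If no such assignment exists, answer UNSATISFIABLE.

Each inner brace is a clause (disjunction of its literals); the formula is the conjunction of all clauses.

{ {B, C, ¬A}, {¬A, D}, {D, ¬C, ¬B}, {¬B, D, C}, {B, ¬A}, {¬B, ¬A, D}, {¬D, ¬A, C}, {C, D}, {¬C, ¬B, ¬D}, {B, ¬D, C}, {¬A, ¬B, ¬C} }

Branch on A: set A = False.
Branch on C: set C = False.
From the singleton clause (D), D = True.
From the singleton clause (B), B = True.
All clauses are satisfied.

A: False,  B: True,  C: False,  D: True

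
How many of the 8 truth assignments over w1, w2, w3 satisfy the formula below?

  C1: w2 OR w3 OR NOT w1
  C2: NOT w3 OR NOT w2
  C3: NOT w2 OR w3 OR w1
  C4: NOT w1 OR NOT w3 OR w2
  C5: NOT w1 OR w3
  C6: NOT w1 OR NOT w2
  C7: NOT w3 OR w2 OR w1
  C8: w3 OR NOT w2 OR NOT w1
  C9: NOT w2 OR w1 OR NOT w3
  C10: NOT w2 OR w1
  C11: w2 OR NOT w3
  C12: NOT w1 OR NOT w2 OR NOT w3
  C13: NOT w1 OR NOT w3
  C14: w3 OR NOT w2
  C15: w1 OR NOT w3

1

There are 2^3 = 8 truth assignments over (w1, w2, w3).
Check each against the 15 clauses (columns in the order w1, w2, w3):
  F F F  ✓ satisfies all
  F F T  ✗ fails (NOT w3 OR w2 OR w1)
  F T F  ✗ fails (NOT w2 OR w3 OR w1)
  F T T  ✗ fails (NOT w3 OR NOT w2)
  T F F  ✗ fails (w2 OR w3 OR NOT w1)
  T F T  ✗ fails (NOT w1 OR NOT w3 OR w2)
  T T F  ✗ fails (NOT w1 OR w3)
  T T T  ✗ fails (NOT w3 OR NOT w2)
1 of the 8 rows is a model.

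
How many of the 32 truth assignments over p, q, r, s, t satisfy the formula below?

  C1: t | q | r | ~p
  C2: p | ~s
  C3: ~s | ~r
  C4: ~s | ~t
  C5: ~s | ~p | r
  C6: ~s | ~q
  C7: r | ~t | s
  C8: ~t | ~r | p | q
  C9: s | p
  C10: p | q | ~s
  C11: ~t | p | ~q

5

There are 2^5 = 32 truth assignments over (p, q, r, s, t).
Split on t. With t = 1, the clauses containing t are satisfied and ~t drops from the rest; 2 of the 2^4 = 16 assignments to the other variables satisfy what remains.
With t = 0, by the same count on the reduced clause set, 3 assignments work.
Total: 2 + 3 = 5.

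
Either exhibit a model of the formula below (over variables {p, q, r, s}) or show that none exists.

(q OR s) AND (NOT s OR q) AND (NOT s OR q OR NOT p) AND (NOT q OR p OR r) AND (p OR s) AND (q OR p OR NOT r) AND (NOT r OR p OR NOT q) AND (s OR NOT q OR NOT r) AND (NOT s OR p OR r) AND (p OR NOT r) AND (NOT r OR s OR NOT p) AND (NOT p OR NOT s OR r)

p=true,  q=true,  r=true,  s=true

Try q = true.
Try p = true.
Try s = true.
Unit clause (r) forces r = true.
This assignment satisfies each clause.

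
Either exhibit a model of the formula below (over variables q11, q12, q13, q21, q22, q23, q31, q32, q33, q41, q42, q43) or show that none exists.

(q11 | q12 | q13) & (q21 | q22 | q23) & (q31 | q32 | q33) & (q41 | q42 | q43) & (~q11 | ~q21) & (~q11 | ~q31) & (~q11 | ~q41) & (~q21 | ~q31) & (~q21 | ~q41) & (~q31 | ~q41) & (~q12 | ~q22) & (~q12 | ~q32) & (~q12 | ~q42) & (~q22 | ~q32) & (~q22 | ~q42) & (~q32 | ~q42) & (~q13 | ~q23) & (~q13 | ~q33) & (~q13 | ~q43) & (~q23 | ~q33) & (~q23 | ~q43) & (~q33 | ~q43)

Branch on q11: set q11 = 0.
Branch on q12: set q12 = 1.
Unit clause (~q22) forces q22 = 0.
Unit clause (~q32) forces q32 = 0.
Unit clause (~q42) forces q42 = 0.
Branch on q21: set q21 = 1.
Unit clause (~q31) forces q31 = 0.
Unit clause (q33) forces q33 = 1.
Unit clause (~q41) forces q41 = 0.
Unit clause (q43) forces q43 = 1.
Now (~q43) is unsatisfied and unit — conflict.
Undo q21 and try q21 = 0.
Unit clause (q23) forces q23 = 1.
Unit clause (~q13) forces q13 = 0.
Unit clause (~q33) forces q33 = 0.
Unit clause (q31) forces q31 = 1.
Unit clause (~q41) forces q41 = 0.
Unit clause (q43) forces q43 = 1.
Now (~q43) is unsatisfied and unit — conflict.
Neither q21 = 1 nor q21 = 0 works.
Undo q12 and try q12 = 0.
Unit clause (q13) forces q13 = 1.
Unit clause (~q23) forces q23 = 0.
Unit clause (~q33) forces q33 = 0.
Unit clause (~q43) forces q43 = 0.
Branch on q21: set q21 = 1.
Unit clause (~q31) forces q31 = 0.
Unit clause (q32) forces q32 = 1.
Unit clause (~q41) forces q41 = 0.
Unit clause (q42) forces q42 = 1.
Now (~q42) is unsatisfied and unit — conflict.
Undo q21 and try q21 = 0.
Unit clause (q22) forces q22 = 1.
Unit clause (~q32) forces q32 = 0.
Unit clause (q31) forces q31 = 1.
Unit clause (~q41) forces q41 = 0.
Unit clause (q42) forces q42 = 1.
Now (~q42) is unsatisfied and unit — conflict.
Neither q21 = 1 nor q21 = 0 works.
Neither q12 = 1 nor q12 = 0 works.
Undo q11 and try q11 = 1.
Unit clause (~q21) forces q21 = 0.
Unit clause (~q31) forces q31 = 0.
Unit clause (~q41) forces q41 = 0.
Branch on q22: set q22 = 1.
Unit clause (~q12) forces q12 = 0.
Unit clause (~q32) forces q32 = 0.
Unit clause (q33) forces q33 = 1.
Unit clause (~q42) forces q42 = 0.
Unit clause (q43) forces q43 = 1.
Now (~q43) is unsatisfied and unit — conflict.
Undo q22 and try q22 = 0.
Unit clause (q23) forces q23 = 1.
Unit clause (~q13) forces q13 = 0.
Unit clause (~q33) forces q33 = 0.
Unit clause (q32) forces q32 = 1.
Unit clause (~q12) forces q12 = 0.
Unit clause (~q42) forces q42 = 0.
Unit clause (q43) forces q43 = 1.
Now (~q43) is unsatisfied and unit — conflict.
Neither q22 = 1 nor q22 = 0 works.
Neither q11 = 1 nor q11 = 0 works.

UNSATISFIABLE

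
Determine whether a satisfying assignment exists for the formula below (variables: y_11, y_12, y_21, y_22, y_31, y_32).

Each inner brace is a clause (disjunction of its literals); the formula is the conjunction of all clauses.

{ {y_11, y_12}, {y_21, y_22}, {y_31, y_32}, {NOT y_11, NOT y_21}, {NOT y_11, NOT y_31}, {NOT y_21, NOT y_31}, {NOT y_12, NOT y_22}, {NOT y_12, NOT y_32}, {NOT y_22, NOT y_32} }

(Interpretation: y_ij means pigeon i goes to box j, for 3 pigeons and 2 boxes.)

No

Branch on y_11: set y_11 = true.
Unit clause (NOT y_21) forces y_21 = false.
Unit clause (y_22) forces y_22 = true.
Unit clause (NOT y_31) forces y_31 = false.
Unit clause (y_32) forces y_32 = true.
But (NOT y_32) is also a unit clause — contradiction.
So y_11 must be the other value — set y_11 = false.
Unit clause (y_12) forces y_12 = true.
Unit clause (NOT y_22) forces y_22 = false.
Unit clause (y_21) forces y_21 = true.
Unit clause (NOT y_31) forces y_31 = false.
Unit clause (y_32) forces y_32 = true.
But (NOT y_32) is also a unit clause — contradiction.
Either choice for y_11 ends in contradiction.
No assignment satisfies every clause.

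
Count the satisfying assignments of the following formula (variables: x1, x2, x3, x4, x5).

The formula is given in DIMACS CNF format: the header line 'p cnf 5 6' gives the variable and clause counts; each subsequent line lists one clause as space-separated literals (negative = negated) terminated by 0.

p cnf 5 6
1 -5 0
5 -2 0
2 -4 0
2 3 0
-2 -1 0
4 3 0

3

There are 2^5 = 32 truth assignments over (x1, x2, x3, x4, x5).
Split on x5. With x5 = True, the clauses containing x5 are satisfied and ¬x5 drops from the rest; 1 of the 2^4 = 16 assignments to the other variables satisfy what remains.
With x5 = False, by the same count on the reduced clause set, 2 assignments work.
Total: 1 + 2 = 3.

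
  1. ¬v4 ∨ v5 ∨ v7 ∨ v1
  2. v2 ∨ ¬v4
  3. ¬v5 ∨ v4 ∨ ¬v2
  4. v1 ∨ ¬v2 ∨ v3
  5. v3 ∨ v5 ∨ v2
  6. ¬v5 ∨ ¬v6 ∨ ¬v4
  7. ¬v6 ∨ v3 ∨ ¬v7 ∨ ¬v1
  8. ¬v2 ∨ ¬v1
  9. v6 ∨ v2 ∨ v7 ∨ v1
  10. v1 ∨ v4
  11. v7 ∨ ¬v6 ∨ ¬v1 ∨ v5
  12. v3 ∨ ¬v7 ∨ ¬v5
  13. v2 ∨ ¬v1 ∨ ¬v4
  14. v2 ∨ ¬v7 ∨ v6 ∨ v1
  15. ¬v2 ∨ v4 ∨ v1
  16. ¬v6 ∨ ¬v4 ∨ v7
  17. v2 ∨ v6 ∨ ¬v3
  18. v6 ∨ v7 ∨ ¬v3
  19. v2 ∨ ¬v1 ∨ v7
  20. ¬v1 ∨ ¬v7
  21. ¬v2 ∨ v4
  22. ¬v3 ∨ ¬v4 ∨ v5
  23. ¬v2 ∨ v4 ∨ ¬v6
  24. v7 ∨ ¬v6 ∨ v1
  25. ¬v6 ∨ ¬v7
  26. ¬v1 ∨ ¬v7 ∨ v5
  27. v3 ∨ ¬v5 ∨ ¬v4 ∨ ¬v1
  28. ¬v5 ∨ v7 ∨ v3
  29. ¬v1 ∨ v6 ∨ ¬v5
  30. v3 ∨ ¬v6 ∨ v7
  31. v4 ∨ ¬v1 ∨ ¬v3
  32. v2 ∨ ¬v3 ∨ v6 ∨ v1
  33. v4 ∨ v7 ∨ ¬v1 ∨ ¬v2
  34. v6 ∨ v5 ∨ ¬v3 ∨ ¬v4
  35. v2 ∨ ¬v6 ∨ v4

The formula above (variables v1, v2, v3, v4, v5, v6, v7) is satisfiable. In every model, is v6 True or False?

Suppose v6 = True.
(¬v7) alone gives v7 = False.
(¬v4) alone gives v4 = False.
(v1) alone gives v1 = True.
(¬v2) alone gives v2 = False.
That conflicts with the unit clause (v2).
So every satisfying assignment has v6 = False.

False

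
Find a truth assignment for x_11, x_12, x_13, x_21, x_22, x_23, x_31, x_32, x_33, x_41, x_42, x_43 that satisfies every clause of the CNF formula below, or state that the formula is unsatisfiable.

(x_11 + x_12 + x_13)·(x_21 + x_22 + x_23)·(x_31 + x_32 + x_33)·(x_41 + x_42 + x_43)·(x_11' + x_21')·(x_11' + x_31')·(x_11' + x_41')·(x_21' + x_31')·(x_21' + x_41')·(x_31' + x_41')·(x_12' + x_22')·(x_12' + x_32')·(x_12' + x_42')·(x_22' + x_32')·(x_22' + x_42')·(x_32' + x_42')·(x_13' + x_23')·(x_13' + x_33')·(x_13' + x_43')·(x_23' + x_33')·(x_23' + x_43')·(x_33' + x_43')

UNSATISFIABLE

Try x_11 = 0.
Try x_12 = 1.
(x_22') alone gives x_22 = 0.
(x_32') alone gives x_32 = 0.
(x_42') alone gives x_42 = 0.
Try x_21 = 1.
(x_31') alone gives x_31 = 0.
(x_33) alone gives x_33 = 1.
(x_41') alone gives x_41 = 0.
(x_43) alone gives x_43 = 1.
Now (x_43') is unsatisfied and unit — conflict.
That branch fails; take x_21 = 0 instead.
(x_23) alone gives x_23 = 1.
(x_13') alone gives x_13 = 0.
(x_33') alone gives x_33 = 0.
(x_31) alone gives x_31 = 1.
(x_41') alone gives x_41 = 0.
(x_43) alone gives x_43 = 1.
Now (x_43') is unsatisfied and unit — conflict.
Neither x_21 = 1 nor x_21 = 0 works.
That branch fails; take x_12 = 0 instead.
(x_13) alone gives x_13 = 1.
(x_23') alone gives x_23 = 0.
(x_33') alone gives x_33 = 0.
(x_43') alone gives x_43 = 0.
Try x_21 = 1.
(x_31') alone gives x_31 = 0.
(x_32) alone gives x_32 = 1.
(x_41') alone gives x_41 = 0.
(x_42) alone gives x_42 = 1.
Now (x_42') is unsatisfied and unit — conflict.
That branch fails; take x_21 = 0 instead.
(x_22) alone gives x_22 = 1.
(x_32') alone gives x_32 = 0.
(x_31) alone gives x_31 = 1.
(x_41') alone gives x_41 = 0.
(x_42) alone gives x_42 = 1.
Now (x_42') is unsatisfied and unit — conflict.
Neither x_21 = 1 nor x_21 = 0 works.
Neither x_12 = 1 nor x_12 = 0 works.
That branch fails; take x_11 = 1 instead.
(x_21') alone gives x_21 = 0.
(x_31') alone gives x_31 = 0.
(x_41') alone gives x_41 = 0.
Try x_22 = 1.
(x_12') alone gives x_12 = 0.
(x_32') alone gives x_32 = 0.
(x_33) alone gives x_33 = 1.
(x_42') alone gives x_42 = 0.
(x_43) alone gives x_43 = 1.
Now (x_43') is unsatisfied and unit — conflict.
That branch fails; take x_22 = 0 instead.
(x_23) alone gives x_23 = 1.
(x_13') alone gives x_13 = 0.
(x_33') alone gives x_33 = 0.
(x_32) alone gives x_32 = 1.
(x_12') alone gives x_12 = 0.
(x_42') alone gives x_42 = 0.
(x_43) alone gives x_43 = 1.
Now (x_43') is unsatisfied and unit — conflict.
Neither x_22 = 1 nor x_22 = 0 works.
Neither x_11 = 1 nor x_11 = 0 works.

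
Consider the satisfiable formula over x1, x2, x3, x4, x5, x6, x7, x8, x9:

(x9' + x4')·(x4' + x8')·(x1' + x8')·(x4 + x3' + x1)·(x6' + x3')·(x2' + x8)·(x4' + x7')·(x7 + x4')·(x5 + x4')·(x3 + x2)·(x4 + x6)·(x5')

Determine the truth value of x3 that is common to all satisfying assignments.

Suppose x3 = 1.
The clause (x6') is unit, so x6 = 0.
The clause (x4) is unit, so x4 = 1.
The clause (x9') is unit, so x9 = 0.
The clause (x8') is unit, so x8 = 0.
The clause (x2') is unit, so x2 = 0.
The clause (x7') is unit, so x7 = 0.
Now (x7) is unsatisfied and unit — conflict.
So every satisfying assignment has x3 = False.

False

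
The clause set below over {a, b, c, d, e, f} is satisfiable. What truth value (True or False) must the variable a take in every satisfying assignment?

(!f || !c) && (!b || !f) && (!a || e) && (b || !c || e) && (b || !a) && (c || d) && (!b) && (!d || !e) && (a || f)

False

Suppose a = true.
The clause (e) is unit, so e = true.
The clause (b) is unit, so b = true.
But (!b) is also a unit clause — contradiction.
So every satisfying assignment has a = False.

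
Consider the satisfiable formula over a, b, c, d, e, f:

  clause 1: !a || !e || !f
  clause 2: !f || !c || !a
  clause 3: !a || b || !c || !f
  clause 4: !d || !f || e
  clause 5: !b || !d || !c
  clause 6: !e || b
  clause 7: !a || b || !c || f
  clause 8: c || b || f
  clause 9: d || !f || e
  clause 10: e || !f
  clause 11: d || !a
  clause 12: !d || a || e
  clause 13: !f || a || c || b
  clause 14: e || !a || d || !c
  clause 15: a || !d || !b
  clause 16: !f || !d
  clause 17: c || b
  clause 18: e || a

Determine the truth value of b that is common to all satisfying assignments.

Suppose b = false.
Unit clause (!e) forces e = false.
Unit clause (!f) forces f = false.
Unit clause (c) forces c = true.
Unit clause (!a) forces a = false.
But (a) is also a unit clause — contradiction.
So every satisfying assignment has b = True.

True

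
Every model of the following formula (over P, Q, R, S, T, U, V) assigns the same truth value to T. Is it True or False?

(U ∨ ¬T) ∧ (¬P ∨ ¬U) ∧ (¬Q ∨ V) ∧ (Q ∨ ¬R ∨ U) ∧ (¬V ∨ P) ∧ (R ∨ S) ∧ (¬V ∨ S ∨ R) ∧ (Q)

Suppose T = True.
The clause (U) is unit, so U = True.
The clause (¬P) is unit, so P = False.
The clause (¬V) is unit, so V = False.
The clause (¬Q) is unit, so Q = False.
That conflicts with the unit clause (Q).
So every satisfying assignment has T = False.

False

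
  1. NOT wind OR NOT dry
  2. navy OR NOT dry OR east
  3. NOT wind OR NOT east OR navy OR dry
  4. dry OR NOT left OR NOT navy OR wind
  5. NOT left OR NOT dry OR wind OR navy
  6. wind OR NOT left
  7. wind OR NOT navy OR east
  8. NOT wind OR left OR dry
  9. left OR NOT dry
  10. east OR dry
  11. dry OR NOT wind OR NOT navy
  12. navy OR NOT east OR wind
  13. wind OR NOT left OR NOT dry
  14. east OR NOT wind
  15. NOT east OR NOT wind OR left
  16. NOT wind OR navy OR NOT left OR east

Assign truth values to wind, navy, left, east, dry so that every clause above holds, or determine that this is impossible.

Branch on wind: set wind = false.
From the singleton clause (NOT left), left = false.
From the singleton clause (NOT dry), dry = false.
From the singleton clause (east), east = true.
From the singleton clause (navy), navy = true.
This assignment satisfies each clause.

wind ↦ false,  navy ↦ true,  left ↦ false,  east ↦ true,  dry ↦ false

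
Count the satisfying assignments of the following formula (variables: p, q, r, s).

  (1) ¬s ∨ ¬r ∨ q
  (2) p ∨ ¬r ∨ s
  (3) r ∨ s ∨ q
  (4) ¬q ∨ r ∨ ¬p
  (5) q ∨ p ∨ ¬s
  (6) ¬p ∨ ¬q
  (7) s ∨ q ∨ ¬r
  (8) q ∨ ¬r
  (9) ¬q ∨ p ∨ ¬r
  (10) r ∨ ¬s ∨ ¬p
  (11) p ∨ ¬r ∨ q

2

There are 2^4 = 16 truth assignments over (p, q, r, s).
Check each against the 11 clauses (columns in the order p, q, r, s):
  F F F F  ✗ fails (r ∨ s ∨ q)
  F F F T  ✗ fails (q ∨ p ∨ ¬s)
  F F T F  ✗ fails (p ∨ ¬r ∨ s)
  F F T T  ✗ fails (¬s ∨ ¬r ∨ q)
  F T F F  ✓ satisfies all
  F T F T  ✓ satisfies all
  F T T F  ✗ fails (p ∨ ¬r ∨ s)
  F T T T  ✗ fails (¬q ∨ p ∨ ¬r)
  T F F F  ✗ fails (r ∨ s ∨ q)
  T F F T  ✗ fails (r ∨ ¬s ∨ ¬p)
  T F T F  ✗ fails (s ∨ q ∨ ¬r)
  T F T T  ✗ fails (¬s ∨ ¬r ∨ q)
  T T F F  ✗ fails (¬q ∨ r ∨ ¬p)
  T T F T  ✗ fails (¬q ∨ r ∨ ¬p)
  T T T F  ✗ fails (¬p ∨ ¬q)
  T T T T  ✗ fails (¬p ∨ ¬q)
2 of the 16 rows are models.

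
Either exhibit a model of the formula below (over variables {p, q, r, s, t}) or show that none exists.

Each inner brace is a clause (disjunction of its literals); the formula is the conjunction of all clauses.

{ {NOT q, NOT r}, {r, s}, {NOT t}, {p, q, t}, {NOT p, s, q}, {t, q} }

p: false, q: true, r: false, s: true, t: false

The clause (NOT t) is unit, so t = false.
The clause (q) is unit, so q = true.
The clause (NOT r) is unit, so r = false.
The clause (s) is unit, so s = true.
Every clause is now satisfied; p is unconstrained.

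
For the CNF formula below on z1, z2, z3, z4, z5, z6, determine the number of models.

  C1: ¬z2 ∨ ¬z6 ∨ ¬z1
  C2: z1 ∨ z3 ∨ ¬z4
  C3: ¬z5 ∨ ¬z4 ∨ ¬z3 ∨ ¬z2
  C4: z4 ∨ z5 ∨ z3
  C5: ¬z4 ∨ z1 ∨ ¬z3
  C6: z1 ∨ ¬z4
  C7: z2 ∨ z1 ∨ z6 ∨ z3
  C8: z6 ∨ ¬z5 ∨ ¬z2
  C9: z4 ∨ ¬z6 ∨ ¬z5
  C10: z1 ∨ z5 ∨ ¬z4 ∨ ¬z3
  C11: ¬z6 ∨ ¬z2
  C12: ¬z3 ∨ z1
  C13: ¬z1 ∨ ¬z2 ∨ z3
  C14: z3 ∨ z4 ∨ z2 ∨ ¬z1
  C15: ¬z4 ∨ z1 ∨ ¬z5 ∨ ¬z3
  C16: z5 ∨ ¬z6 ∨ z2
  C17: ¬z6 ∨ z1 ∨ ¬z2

10

There are 2^6 = 64 truth assignments over (z1, z2, z3, z4, z5, z6).
Split on z1. With z1 = True, the clauses containing z1 are satisfied and ¬z1 drops from the rest; 10 of the 2^5 = 32 assignments to the other variables satisfy what remains.
With z1 = False, by the same count on the reduced clause set, 0 assignments work.
(One model: z1=T, z2=F, z3=F, z4=T, z5=F, z6=F.)
Total: 10 + 0 = 10.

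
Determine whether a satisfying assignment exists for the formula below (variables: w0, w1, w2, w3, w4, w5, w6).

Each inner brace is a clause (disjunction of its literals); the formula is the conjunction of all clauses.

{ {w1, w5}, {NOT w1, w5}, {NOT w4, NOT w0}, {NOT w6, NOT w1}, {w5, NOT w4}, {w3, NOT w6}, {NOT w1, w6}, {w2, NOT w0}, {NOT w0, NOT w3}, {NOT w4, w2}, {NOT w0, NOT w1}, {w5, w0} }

Satisfiable

Suppose w1 = false.
From the singleton clause (w5), w5 = true.
Suppose w4 = false.
Suppose w3 = true.
From the singleton clause (NOT w0), w0 = false.
Every clause is now satisfied; w2, w6 are unconstrained.
A satisfying assignment: w0: false; w1: false; w2: false; w3: true; w4: false; w5: true; w6: false.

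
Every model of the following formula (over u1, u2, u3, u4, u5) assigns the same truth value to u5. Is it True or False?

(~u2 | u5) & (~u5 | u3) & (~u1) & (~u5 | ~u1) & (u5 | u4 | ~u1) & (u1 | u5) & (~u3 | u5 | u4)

Suppose u5 = 0.
(~u2) alone gives u2 = 0.
(~u1) alone gives u1 = 0.
That conflicts with the unit clause (u1).
So every satisfying assignment has u5 = True.

True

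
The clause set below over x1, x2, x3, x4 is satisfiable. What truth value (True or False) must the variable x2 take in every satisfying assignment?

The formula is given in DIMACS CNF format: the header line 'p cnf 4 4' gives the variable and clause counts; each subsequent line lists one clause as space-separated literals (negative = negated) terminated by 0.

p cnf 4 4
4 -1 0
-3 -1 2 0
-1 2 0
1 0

Suppose x2 = False.
From the singleton clause (¬x1), x1 = False.
That conflicts with the unit clause (x1).
So every satisfying assignment has x2 = True.

True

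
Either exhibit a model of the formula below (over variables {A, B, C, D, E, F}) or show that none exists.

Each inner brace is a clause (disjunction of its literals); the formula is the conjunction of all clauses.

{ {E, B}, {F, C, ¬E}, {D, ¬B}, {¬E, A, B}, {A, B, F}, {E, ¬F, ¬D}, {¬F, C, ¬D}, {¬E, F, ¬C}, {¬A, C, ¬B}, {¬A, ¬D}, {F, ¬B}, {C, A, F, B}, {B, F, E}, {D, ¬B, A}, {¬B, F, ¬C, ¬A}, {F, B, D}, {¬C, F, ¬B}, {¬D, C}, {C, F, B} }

A=True, B=False, C=False, D=False, E=True, F=True

Branch on E: set E = True.
Branch on F: set F = True.
Branch on D: set D = False.
Unit clause (¬B) forces B = False.
Unit clause (A) forces A = True.
All clauses hold; C can take either value.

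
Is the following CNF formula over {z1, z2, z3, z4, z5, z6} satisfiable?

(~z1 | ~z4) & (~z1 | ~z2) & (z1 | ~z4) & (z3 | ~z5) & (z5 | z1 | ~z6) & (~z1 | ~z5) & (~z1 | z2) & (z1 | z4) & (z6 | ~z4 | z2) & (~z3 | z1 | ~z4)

Case z1 = 0:
The clause (~z4) is unit, so z4 = 0.
But (z4) is also a unit clause — contradiction.
So z1 must be the other value — set z1 = 1.
The clause (~z4) is unit, so z4 = 0.
The clause (~z2) is unit, so z2 = 0.
But (z2) is also a unit clause — contradiction.
Neither z1 = 1 nor z1 = 0 works.
No assignment satisfies every clause.

No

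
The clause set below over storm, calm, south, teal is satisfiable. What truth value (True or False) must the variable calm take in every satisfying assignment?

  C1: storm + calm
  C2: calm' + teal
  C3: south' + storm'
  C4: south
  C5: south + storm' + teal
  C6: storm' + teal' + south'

True

Suppose calm = 0.
(storm) alone gives storm = 1.
(south') alone gives south = 0.
But (south) is also a unit clause — contradiction.
So every satisfying assignment has calm = True.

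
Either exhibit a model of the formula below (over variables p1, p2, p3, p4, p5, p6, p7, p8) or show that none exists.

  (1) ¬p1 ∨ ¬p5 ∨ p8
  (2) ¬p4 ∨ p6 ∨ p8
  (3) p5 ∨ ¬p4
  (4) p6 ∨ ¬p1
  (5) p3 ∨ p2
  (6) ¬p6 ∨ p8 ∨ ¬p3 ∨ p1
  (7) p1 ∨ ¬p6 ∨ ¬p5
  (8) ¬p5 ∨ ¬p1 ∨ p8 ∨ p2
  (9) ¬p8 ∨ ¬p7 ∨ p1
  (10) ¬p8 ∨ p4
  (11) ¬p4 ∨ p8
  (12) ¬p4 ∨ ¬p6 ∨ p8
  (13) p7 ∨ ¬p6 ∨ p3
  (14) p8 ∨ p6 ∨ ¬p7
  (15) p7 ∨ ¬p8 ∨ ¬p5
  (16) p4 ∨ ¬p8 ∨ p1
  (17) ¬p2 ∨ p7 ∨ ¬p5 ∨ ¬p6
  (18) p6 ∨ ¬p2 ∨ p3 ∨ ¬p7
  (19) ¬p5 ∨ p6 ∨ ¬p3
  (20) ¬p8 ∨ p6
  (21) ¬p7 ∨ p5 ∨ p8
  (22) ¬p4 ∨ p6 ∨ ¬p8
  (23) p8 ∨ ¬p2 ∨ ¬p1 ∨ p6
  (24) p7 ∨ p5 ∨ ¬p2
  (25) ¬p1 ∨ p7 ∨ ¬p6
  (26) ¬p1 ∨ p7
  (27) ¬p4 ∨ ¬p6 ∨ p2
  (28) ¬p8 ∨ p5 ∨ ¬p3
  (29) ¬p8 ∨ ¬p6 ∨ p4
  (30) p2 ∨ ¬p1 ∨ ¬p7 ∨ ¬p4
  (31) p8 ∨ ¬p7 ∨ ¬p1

Suppose p5 = True.
Suppose p1 = True.
Unit clause (p8) forces p8 = True.
Unit clause (p6) forces p6 = True.
Unit clause (p4) forces p4 = True.
Unit clause (p7) forces p7 = True.
Unit clause (p2) forces p2 = True.
No clause remains; p3 is free.

p1=True, p2=True, p3=True, p4=True, p5=True, p6=True, p7=True, p8=True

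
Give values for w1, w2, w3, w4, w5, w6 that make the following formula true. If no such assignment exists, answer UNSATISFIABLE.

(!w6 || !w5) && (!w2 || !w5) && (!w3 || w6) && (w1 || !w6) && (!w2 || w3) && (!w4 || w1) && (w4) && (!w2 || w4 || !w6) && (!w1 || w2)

From the singleton clause (w4), w4 = true.
From the singleton clause (w1), w1 = true.
From the singleton clause (w2), w2 = true.
From the singleton clause (!w5), w5 = false.
From the singleton clause (w3), w3 = true.
From the singleton clause (w6), w6 = true.
This assignment satisfies each clause.

w1: true, w2: true, w3: true, w4: true, w5: false, w6: true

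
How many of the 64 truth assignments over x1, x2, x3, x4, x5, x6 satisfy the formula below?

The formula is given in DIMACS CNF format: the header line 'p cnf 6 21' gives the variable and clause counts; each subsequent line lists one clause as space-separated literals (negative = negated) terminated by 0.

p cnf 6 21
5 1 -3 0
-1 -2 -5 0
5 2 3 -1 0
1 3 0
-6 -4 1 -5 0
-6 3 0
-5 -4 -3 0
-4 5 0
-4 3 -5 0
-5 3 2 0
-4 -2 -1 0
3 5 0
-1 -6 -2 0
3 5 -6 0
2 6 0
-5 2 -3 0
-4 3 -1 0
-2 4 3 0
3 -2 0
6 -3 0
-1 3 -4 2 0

There are 2^6 = 64 truth assignments over (x1, x2, x3, x4, x5, x6).
Split on x6. With x6 = True, the clauses containing x6 are satisfied and ¬x6 drops from the rest; 2 of the 2^5 = 32 assignments to the other variables satisfy what remains.
With x6 = False, by the same count on the reduced clause set, 0 assignments work.
Total: 2 + 0 = 2.

2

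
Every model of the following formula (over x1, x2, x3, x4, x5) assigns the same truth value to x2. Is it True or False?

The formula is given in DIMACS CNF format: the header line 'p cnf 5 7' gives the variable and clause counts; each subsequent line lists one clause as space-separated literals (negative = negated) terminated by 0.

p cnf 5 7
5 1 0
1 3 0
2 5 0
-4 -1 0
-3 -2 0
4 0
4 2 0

Suppose x2 = True.
Unit clause (¬x3) forces x3 = False.
Unit clause (x1) forces x1 = True.
Unit clause (¬x4) forces x4 = False.
That conflicts with the unit clause (x4).
So every satisfying assignment has x2 = False.

False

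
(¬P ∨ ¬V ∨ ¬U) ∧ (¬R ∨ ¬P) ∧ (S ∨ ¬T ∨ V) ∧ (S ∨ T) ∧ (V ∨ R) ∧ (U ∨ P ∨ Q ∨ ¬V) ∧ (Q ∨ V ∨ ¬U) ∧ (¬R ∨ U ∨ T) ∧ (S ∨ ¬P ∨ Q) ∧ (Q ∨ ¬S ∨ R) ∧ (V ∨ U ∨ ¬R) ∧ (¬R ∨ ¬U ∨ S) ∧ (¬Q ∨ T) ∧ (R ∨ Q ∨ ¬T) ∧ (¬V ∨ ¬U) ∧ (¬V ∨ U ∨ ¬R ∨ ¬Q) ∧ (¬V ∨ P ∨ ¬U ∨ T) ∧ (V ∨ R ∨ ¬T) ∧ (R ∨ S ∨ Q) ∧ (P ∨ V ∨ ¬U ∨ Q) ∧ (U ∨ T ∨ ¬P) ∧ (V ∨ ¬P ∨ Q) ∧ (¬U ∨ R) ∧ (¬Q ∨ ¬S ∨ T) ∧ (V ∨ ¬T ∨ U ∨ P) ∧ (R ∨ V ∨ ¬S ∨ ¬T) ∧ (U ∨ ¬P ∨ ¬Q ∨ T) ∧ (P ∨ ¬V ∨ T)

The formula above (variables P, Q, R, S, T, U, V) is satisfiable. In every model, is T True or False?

Suppose T = False.
(S) alone gives S = True.
(¬Q) alone gives Q = False.
(R) alone gives R = True.
(¬P) alone gives P = False.
(U) alone gives U = True.
(V) alone gives V = True.
That conflicts with the unit clause (¬V).
So every satisfying assignment has T = True.

True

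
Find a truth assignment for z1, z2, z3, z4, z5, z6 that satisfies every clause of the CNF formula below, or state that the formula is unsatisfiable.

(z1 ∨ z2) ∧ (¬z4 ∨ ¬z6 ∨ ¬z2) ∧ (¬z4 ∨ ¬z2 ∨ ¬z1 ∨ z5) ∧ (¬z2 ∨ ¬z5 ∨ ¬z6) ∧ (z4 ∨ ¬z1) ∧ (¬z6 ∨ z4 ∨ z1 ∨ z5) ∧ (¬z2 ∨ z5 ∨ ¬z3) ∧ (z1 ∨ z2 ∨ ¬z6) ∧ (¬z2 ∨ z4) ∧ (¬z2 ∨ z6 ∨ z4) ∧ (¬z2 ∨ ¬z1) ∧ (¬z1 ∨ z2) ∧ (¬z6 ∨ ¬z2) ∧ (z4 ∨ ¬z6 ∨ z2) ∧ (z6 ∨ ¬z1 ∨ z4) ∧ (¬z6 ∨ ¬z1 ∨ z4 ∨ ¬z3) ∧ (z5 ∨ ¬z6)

z1: False, z2: True, z3: False, z4: True, z5: False, z6: False

Case z1 = False:
(z2) alone gives z2 = True.
(z4) alone gives z4 = True.
(¬z6) alone gives z6 = False.
Case z5 = False:
(¬z3) alone gives z3 = False.
This assignment satisfies each clause.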